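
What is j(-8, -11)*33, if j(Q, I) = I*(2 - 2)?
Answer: 0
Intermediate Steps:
j(Q, I) = 0 (j(Q, I) = I*0 = 0)
j(-8, -11)*33 = 0*33 = 0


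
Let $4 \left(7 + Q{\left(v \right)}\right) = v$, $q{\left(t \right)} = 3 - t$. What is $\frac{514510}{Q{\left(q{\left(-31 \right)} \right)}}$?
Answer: $\frac{1029020}{3} \approx 3.4301 \cdot 10^{5}$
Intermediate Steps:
$Q{\left(v \right)} = -7 + \frac{v}{4}$
$\frac{514510}{Q{\left(q{\left(-31 \right)} \right)}} = \frac{514510}{-7 + \frac{3 - -31}{4}} = \frac{514510}{-7 + \frac{3 + 31}{4}} = \frac{514510}{-7 + \frac{1}{4} \cdot 34} = \frac{514510}{-7 + \frac{17}{2}} = \frac{514510}{\frac{3}{2}} = 514510 \cdot \frac{2}{3} = \frac{1029020}{3}$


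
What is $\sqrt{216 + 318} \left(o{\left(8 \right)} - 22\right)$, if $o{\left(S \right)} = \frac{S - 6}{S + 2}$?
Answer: $- \frac{109 \sqrt{534}}{5} \approx -503.76$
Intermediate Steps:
$o{\left(S \right)} = \frac{-6 + S}{2 + S}$
$\sqrt{216 + 318} \left(o{\left(8 \right)} - 22\right) = \sqrt{216 + 318} \left(\frac{-6 + 8}{2 + 8} - 22\right) = \sqrt{534} \left(\frac{1}{10} \cdot 2 - 22\right) = \sqrt{534} \left(\frac{1}{5} - 22\right) = \sqrt{534} \left(- \frac{109}{5}\right) = - \frac{109 \sqrt{534}}{5}$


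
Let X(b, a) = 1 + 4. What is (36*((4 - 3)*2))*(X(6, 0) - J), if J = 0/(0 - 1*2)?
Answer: 360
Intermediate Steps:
X(b, a) = 5
J = 0 (J = 0/(0 - 2) = 0/(-2) = 0*(-1/2) = 0)
(36*((4 - 3)*2))*(X(6, 0) - J) = (36*((4 - 3)*2))*(5 - 1*0) = (36*(1*2))*(5 + 0) = (36*2)*5 = 72*5 = 360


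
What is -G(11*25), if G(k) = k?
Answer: -275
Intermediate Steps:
-G(11*25) = -11*25 = -1*275 = -275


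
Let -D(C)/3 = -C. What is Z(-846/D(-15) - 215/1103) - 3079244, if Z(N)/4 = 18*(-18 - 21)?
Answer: -3082052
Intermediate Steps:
D(C) = 3*C (D(C) = -(-3)*C = 3*C)
Z(N) = -2808 (Z(N) = 4*(18*(-18 - 21)) = 4*(18*(-39)) = 4*(-702) = -2808)
Z(-846/D(-15) - 215/1103) - 3079244 = -2808 - 3079244 = -3082052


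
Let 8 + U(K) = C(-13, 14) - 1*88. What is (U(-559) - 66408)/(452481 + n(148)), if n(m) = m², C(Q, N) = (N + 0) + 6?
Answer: -66484/474385 ≈ -0.14015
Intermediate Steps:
C(Q, N) = 6 + N (C(Q, N) = N + 6 = 6 + N)
U(K) = -76 (U(K) = -8 + ((6 + 14) - 1*88) = -8 + (20 - 88) = -8 - 68 = -76)
(U(-559) - 66408)/(452481 + n(148)) = (-76 - 66408)/(452481 + 148²) = -66484/(452481 + 21904) = -66484/474385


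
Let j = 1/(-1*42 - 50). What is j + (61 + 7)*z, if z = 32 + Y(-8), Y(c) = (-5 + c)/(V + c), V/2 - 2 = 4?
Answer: 179859/92 ≈ 1955.0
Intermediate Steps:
V = 12 (V = 4 + 2*4 = 4 + 8 = 12)
Y(c) = (-5 + c)/(12 + c)
j = -1/92 (j = 1/(-42 - 50) = 1/(-92) = -1/92 ≈ -0.010870)
z = 115/4 (z = 32 + (-5 - 8)/(12 - 8) = 32 - 13/4 = 115/4 ≈ 28.750)
j + (61 + 7)*z = -1/92 + (61 + 7)*(115/4) = -1/92 + 68*(115/4) = -1/92 + 1955 = 179859/92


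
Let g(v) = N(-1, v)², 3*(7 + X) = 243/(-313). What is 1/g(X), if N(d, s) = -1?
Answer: 1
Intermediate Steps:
X = -2272/313 (X = -7 + (243/(-313))/3 = -7 + (243*(-1/313))/3 = -7 + (⅓)*(-243/313) = -7 - 81/313 = -2272/313 ≈ -7.2588)
g(v) = 1 (g(v) = (-1)² = 1)
1/g(X) = 1/1 = 1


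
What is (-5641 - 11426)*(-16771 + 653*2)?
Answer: 263941155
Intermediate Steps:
(-5641 - 11426)*(-16771 + 653*2) = -17067*(-16771 + 1306) = -17067*(-15465) = 263941155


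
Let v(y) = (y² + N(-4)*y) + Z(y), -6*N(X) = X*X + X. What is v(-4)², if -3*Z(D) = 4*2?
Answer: 4096/9 ≈ 455.11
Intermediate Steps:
N(X) = -X/6 - X²/6 (N(X) = -(X*X + X)/6 = -(X² + X)/6 = -(X + X²)/6 = -X/6 - X²/6)
Z(D) = -8/3 (Z(D) = -4*2/3 = -⅓*8 = -8/3)
v(y) = -8/3 + y² - 2*y (v(y) = (y² + (-⅙*(-4)*(1 - 4))*y) - 8/3 = (y² + (-⅙*(-4)*(-3))*y) - 8/3 = (y² - 2*y) - 8/3 = -8/3 + y² - 2*y)
v(-4)² = (-8/3 + (-4)² - 2*(-4))² = (-8/3 + 16 + 8)² = (64/3)² = 4096/9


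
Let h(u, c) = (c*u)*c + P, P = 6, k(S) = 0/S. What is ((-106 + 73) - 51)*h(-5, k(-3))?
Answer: -504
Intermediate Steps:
k(S) = 0
h(u, c) = 6 + u*c**2 (h(u, c) = (c*u)*c + 6 = u*c**2 + 6 = 6 + u*c**2)
((-106 + 73) - 51)*h(-5, k(-3)) = ((-106 + 73) - 51)*(6 - 5*0**2) = (-33 - 51)*(6 - 5*0) = -84*(6 + 0) = -84*6 = -504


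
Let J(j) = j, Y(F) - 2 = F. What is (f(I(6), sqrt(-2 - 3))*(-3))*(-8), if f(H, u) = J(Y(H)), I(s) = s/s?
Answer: 72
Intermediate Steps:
Y(F) = 2 + F
I(s) = 1
f(H, u) = 2 + H
(f(I(6), sqrt(-2 - 3))*(-3))*(-8) = ((2 + 1)*(-3))*(-8) = (3*(-3))*(-8) = -9*(-8) = 72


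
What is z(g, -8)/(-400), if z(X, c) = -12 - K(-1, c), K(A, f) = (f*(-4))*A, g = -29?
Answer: -1/20 ≈ -0.050000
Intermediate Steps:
K(A, f) = -4*A*f (K(A, f) = (-4*f)*A = -4*A*f)
z(X, c) = -12 - 4*c (z(X, c) = -12 - (-4)*(-1)*c = -12 - 4*c)
z(g, -8)/(-400) = (-12 - 4*(-8))/(-400) = (-12 + 32)*(-1/400) = 20*(-1/400) = -1/20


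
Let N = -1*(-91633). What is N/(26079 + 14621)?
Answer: 91633/40700 ≈ 2.2514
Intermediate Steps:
N = 91633
N/(26079 + 14621) = 91633/(26079 + 14621) = 91633/40700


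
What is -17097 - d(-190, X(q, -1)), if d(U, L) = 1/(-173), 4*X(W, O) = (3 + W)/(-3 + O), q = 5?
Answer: -2957780/173 ≈ -17097.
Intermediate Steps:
X(W, O) = (3 + W)/(4*(-3 + O)) (X(W, O) = ((3 + W)/(-3 + O))/4 = (3 + W)/(4*(-3 + O)))
d(U, L) = -1/173
-17097 - d(-190, X(q, -1)) = -17097 - 1*(-1/173) = -17097 + 1/173 = -2957780/173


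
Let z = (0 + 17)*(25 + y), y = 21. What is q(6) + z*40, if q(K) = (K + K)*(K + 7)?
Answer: 31436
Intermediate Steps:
z = 782 (z = (0 + 17)*(25 + 21) = 17*46 = 782)
q(K) = 2*K*(7 + K) (q(K) = (2*K)*(7 + K) = 2*K*(7 + K))
q(6) + z*40 = 2*6*(7 + 6) + 782*40 = 2*6*13 + 31280 = 156 + 31280 = 31436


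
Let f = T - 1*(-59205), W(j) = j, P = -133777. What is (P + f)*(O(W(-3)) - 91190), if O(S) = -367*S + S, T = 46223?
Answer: 2554018108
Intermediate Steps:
O(S) = -366*S
f = 105428 (f = 46223 - 1*(-59205) = 46223 + 59205 = 105428)
(P + f)*(O(W(-3)) - 91190) = (-133777 + 105428)*(-366*(-3) - 91190) = -28349*(1098 - 91190) = -28349*(-90092) = 2554018108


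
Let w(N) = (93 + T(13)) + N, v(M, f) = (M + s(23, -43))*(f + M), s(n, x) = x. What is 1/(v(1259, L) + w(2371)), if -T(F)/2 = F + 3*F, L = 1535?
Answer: 1/3399864 ≈ 2.9413e-7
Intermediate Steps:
T(F) = -8*F (T(F) = -2*(F + 3*F) = -8*F)
v(M, f) = (-43 + M)*(M + f) (v(M, f) = (M - 43)*(f + M) = (-43 + M)*(M + f))
w(N) = -11 + N (w(N) = (93 - 8*13) + N = (93 - 104) + N = -11 + N)
1/(v(1259, L) + w(2371)) = 1/((1259² - 43*1259 - 43*1535 + 1259*1535) + (-11 + 2371)) = 1/((1585081 - 54137 - 66005 + 1932565) + 2360) = 1/(3397504 + 2360) = 1/3399864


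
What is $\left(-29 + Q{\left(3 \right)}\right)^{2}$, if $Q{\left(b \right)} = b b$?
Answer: $400$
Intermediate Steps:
$Q{\left(b \right)} = b^{2}$
$\left(-29 + Q{\left(3 \right)}\right)^{2} = \left(-29 + 3^{2}\right)^{2} = \left(-29 + 9\right)^{2} = \left(-20\right)^{2} = 400$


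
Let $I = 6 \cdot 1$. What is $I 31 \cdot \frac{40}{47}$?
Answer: $\frac{7440}{47} \approx 158.3$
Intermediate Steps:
$I = 6$
$I 31 \cdot \frac{40}{47} = 6 \cdot 31 \cdot \frac{40}{47} = 186 \cdot 40 \cdot \frac{1}{47} = 186 \cdot \frac{40}{47} = \frac{7440}{47}$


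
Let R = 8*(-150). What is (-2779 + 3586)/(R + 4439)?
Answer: 807/3239 ≈ 0.24915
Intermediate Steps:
R = -1200
(-2779 + 3586)/(R + 4439) = (-2779 + 3586)/(-1200 + 4439) = 807/3239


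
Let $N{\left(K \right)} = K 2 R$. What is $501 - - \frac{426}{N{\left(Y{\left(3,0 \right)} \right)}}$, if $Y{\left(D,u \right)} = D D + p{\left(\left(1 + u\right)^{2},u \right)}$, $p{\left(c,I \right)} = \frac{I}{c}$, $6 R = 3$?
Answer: $\frac{1645}{3} \approx 548.33$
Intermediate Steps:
$R = \frac{1}{2}$ ($R = \frac{1}{6} \cdot 3 = \frac{1}{2} \approx 0.5$)
$Y{\left(D,u \right)} = D^{2} + \frac{u}{\left(1 + u\right)^{2}}$ ($Y{\left(D,u \right)} = D D + \frac{u}{\left(1 + u\right)^{2}} = D^{2} + \frac{u}{\left(1 + u\right)^{2}}$)
$N{\left(K \right)} = K$ ($N{\left(K \right)} = K 2 \cdot \frac{1}{2} = 2 K \frac{1}{2} = K$)
$501 - - \frac{426}{N{\left(Y{\left(3,0 \right)} \right)}} = 501 - - \frac{426}{3^{2} + \frac{0}{\left(1 + 0\right)^{2}}} = 501 - - \frac{426}{9 + 0 \cdot 1^{-2}} = 501 - - \frac{426}{9 + 0 \cdot 1} = 501 - - \frac{426}{9 + 0} = 501 - - \frac{426}{9} = 501 - \left(-426\right) \frac{1}{9} = 501 - - \frac{142}{3} = 501 + \frac{142}{3} = \frac{1645}{3}$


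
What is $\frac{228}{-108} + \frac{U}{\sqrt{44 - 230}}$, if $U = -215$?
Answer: $- \frac{19}{9} + \frac{215 i \sqrt{186}}{186} \approx -2.1111 + 15.765 i$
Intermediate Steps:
$\frac{228}{-108} + \frac{U}{\sqrt{44 - 230}} = \frac{228}{-108} - \frac{215}{\sqrt{44 - 230}} = 228 \left(- \frac{1}{108}\right) - \frac{215}{\sqrt{-186}} = - \frac{19}{9} - \frac{215}{i \sqrt{186}} = - \frac{19}{9} - 215 \left(- \frac{i \sqrt{186}}{186}\right) = - \frac{19}{9} + \frac{215 i \sqrt{186}}{186}$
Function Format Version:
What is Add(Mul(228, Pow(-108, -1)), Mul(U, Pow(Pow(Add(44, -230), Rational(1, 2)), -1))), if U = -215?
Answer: Add(Rational(-19, 9), Mul(Rational(215, 186), I, Pow(186, Rational(1, 2)))) ≈ Add(-2.1111, Mul(15.765, I))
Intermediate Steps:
Add(Mul(228, Pow(-108, -1)), Mul(U, Pow(Pow(Add(44, -230), Rational(1, 2)), -1))) = Add(Mul(228, Pow(-108, -1)), Mul(-215, Pow(Pow(Add(44, -230), Rational(1, 2)), -1))) = Add(Mul(228, Rational(-1, 108)), Mul(-215, Pow(Pow(-186, Rational(1, 2)), -1))) = Add(Rational(-19, 9), Mul(-215, Pow(Mul(I, Pow(186, Rational(1, 2))), -1))) = Add(Rational(-19, 9), Mul(-215, Mul(Rational(-1, 186), I, Pow(186, Rational(1, 2))))) = Add(Rational(-19, 9), Mul(Rational(215, 186), I, Pow(186, Rational(1, 2))))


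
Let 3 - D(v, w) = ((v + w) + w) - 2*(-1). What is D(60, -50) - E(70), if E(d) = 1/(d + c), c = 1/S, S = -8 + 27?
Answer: 54552/1331 ≈ 40.986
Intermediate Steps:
D(v, w) = 1 - v - 2*w (D(v, w) = 3 - (((v + w) + w) - 2*(-1)) = 3 - ((v + 2*w) + 2) = 3 - (2 + v + 2*w) = 3 + (-2 - v - 2*w) = 1 - v - 2*w)
S = 19
c = 1/19 ≈ 0.052632
E(d) = 1/(1/19 + d) (E(d) = 1/(d + 1/19) = 1/(1/19 + d))
D(60, -50) - E(70) = (1 - 1*60 - 2*(-50)) - 19/(1 + 19*70) = (1 - 60 + 100) - 19/(1 + 1330) = 41 - 19/1331 = 54552/1331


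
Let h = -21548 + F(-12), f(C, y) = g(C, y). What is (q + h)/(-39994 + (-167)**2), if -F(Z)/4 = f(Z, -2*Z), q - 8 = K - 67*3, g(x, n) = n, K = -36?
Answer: 7291/4035 ≈ 1.8069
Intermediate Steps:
f(C, y) = y
q = -229 (q = 8 + (-36 - 67*3) = 8 + (-36 - 201) = 8 - 237 = -229)
F(Z) = 8*Z (F(Z) = -(-8)*Z = 8*Z)
h = -21644 (h = -21548 + 8*(-12) = -21548 - 96 = -21644)
(q + h)/(-39994 + (-167)**2) = (-229 - 21644)/(-39994 + (-167)**2) = -21873/(-39994 + 27889) = -21873/(-12105) = -21873*(-1/12105) = 7291/4035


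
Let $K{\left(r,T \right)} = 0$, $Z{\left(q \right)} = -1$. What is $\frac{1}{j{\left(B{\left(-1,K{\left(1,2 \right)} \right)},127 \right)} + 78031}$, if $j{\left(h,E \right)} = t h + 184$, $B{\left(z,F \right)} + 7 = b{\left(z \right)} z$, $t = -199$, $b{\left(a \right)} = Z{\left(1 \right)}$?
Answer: $\frac{1}{79409} \approx 1.2593 \cdot 10^{-5}$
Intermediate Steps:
$b{\left(a \right)} = -1$
$B{\left(z,F \right)} = -7 - z$
$j{\left(h,E \right)} = 184 - 199 h$ ($j{\left(h,E \right)} = - 199 h + 184 = 184 - 199 h$)
$\frac{1}{j{\left(B{\left(-1,K{\left(1,2 \right)} \right)},127 \right)} + 78031} = \frac{1}{\left(184 - 199 \left(-7 - -1\right)\right) + 78031} = \frac{1}{\left(184 - 199 \left(-7 + 1\right)\right) + 78031} = \frac{1}{\left(184 - -1194\right) + 78031} = \frac{1}{\left(184 + 1194\right) + 78031} = \frac{1}{1378 + 78031} = \frac{1}{79409}$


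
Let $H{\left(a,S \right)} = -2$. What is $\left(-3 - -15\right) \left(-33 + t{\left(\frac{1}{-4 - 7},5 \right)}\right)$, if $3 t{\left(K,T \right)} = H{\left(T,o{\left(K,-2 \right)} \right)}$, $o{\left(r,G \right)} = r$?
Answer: $-404$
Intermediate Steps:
$t{\left(K,T \right)} = - \frac{2}{3}$ ($t{\left(K,T \right)} = \frac{1}{3} \left(-2\right) = - \frac{2}{3}$)
$\left(-3 - -15\right) \left(-33 + t{\left(\frac{1}{-4 - 7},5 \right)}\right) = \left(-3 - -15\right) \left(-33 - \frac{2}{3}\right) = \left(-3 + 15\right) \left(- \frac{101}{3}\right) = 12 \left(- \frac{101}{3}\right) = -404$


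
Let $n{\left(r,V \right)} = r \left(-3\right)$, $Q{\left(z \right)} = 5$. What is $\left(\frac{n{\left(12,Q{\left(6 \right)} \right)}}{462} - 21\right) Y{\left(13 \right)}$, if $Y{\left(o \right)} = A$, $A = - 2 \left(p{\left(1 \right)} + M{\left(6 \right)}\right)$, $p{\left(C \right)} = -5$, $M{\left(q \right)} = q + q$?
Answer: $\frac{3246}{11} \approx 295.09$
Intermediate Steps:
$n{\left(r,V \right)} = - 3 r$
$M{\left(q \right)} = 2 q$
$A = -14$ ($A = - 2 \left(-5 + 2 \cdot 6\right) = - 2 \left(-5 + 12\right) = \left(-2\right) 7 = -14$)
$Y{\left(o \right)} = -14$
$\left(\frac{n{\left(12,Q{\left(6 \right)} \right)}}{462} - 21\right) Y{\left(13 \right)} = \left(\frac{\left(-3\right) 12}{462} - 21\right) \left(-14\right) = \left(\left(-36\right) \frac{1}{462} - 21\right) \left(-14\right) = \left(- \frac{6}{77} - 21\right) \left(-14\right) = \left(- \frac{1623}{77}\right) \left(-14\right) = \frac{3246}{11}$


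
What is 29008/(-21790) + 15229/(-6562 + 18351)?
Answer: -5067701/128441155 ≈ -0.039455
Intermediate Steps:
29008/(-21790) + 15229/(-6562 + 18351) = 29008*(-1/21790) + 15229/11789 = -14504/10895 + 15229*(1/11789) = -14504/10895 + 15229/11789 = -5067701/128441155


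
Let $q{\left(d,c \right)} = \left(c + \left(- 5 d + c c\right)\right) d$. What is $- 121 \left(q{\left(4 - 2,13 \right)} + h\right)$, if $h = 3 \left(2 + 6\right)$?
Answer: $-44528$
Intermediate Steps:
$h = 24$ ($h = 3 \cdot 8 = 24$)
$q{\left(d,c \right)} = d \left(c + c^{2} - 5 d\right)$ ($q{\left(d,c \right)} = \left(c + \left(- 5 d + c^{2}\right)\right) d = \left(c + \left(c^{2} - 5 d\right)\right) d = \left(c + c^{2} - 5 d\right) d = d \left(c + c^{2} - 5 d\right)$)
$- 121 \left(q{\left(4 - 2,13 \right)} + h\right) = - 121 \left(\left(4 - 2\right) \left(13 + 13^{2} - 5 \left(4 - 2\right)\right) + 24\right) = - 121 \left(\left(4 - 2\right) \left(13 + 169 - 5 \left(4 - 2\right)\right) + 24\right) = - 121 \left(2 \left(13 + 169 - 10\right) + 24\right) = - 121 \left(2 \cdot 172 + 24\right) = - 121 \left(344 + 24\right) = \left(-121\right) 368 = -44528$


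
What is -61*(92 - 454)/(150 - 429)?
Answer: -22082/279 ≈ -79.147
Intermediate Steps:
-61*(92 - 454)/(150 - 429) = -(-22082)/(-279) = -(-22082)*(-1)/279 = -61*362/279 = -22082/279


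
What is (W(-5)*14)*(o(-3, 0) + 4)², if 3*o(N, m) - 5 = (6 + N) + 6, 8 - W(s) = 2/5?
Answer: 359632/45 ≈ 7991.8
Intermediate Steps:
W(s) = 38/5 (W(s) = 8 - 2/5 = 8 - 1*⅖ = 8 - ⅖ = 38/5)
o(N, m) = 17/3 + N/3 (o(N, m) = 5/3 + ((6 + N) + 6)/3 = 5/3 + (12 + N)/3 = 5/3 + (4 + N/3) = 17/3 + N/3)
(W(-5)*14)*(o(-3, 0) + 4)² = ((38/5)*14)*((17/3 + (⅓)*(-3)) + 4)² = 532*((17/3 - 1) + 4)²/5 = 532*(14/3 + 4)²/5 = 532*(26/3)²/5 = (532/5)*(676/9) = 359632/45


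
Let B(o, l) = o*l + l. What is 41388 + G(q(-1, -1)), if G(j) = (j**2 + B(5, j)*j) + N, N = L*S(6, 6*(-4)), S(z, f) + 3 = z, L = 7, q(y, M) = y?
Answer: 41416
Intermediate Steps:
S(z, f) = -3 + z
B(o, l) = l + l*o (B(o, l) = l*o + l = l + l*o)
N = 21 (N = 7*(-3 + 6) = 7*3 = 21)
G(j) = 21 + 7*j**2 (G(j) = (j**2 + (j*(1 + 5))*j) + 21 = (j**2 + (j*6)*j) + 21 = (j**2 + (6*j)*j) + 21 = (j**2 + 6*j**2) + 21 = 7*j**2 + 21 = 21 + 7*j**2)
41388 + G(q(-1, -1)) = 41388 + (21 + 7*(-1)**2) = 41388 + (21 + 7*1) = 41388 + (21 + 7) = 41388 + 28 = 41416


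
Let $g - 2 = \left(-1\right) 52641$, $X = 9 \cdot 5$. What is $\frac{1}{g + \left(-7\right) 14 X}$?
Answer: $- \frac{1}{57049} \approx -1.7529 \cdot 10^{-5}$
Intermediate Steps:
$X = 45$
$g = -52639$ ($g = 2 - 52641 = -52639$)
$\frac{1}{g + \left(-7\right) 14 X} = \frac{1}{-52639 + \left(-7\right) 14 \cdot 45} = \frac{1}{-52639 - 4410} = \frac{1}{-57049} = - \frac{1}{57049}$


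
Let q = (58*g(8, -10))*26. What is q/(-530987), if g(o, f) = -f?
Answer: -15080/530987 ≈ -0.028400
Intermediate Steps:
q = 15080 (q = (58*(-1*(-10)))*26 = (58*10)*26 = 580*26 = 15080)
q/(-530987) = 15080/(-530987) = 15080*(-1/530987) = -15080/530987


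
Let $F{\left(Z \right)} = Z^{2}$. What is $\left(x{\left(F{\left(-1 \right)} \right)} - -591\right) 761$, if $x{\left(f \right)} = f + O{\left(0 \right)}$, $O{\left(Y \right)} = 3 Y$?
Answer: $450512$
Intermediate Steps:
$x{\left(f \right)} = f$ ($x{\left(f \right)} = f + 3 \cdot 0 = f + 0 = f$)
$\left(x{\left(F{\left(-1 \right)} \right)} - -591\right) 761 = \left(\left(-1\right)^{2} - -591\right) 761 = \left(1 + 591\right) 761 = 592 \cdot 761 = 450512$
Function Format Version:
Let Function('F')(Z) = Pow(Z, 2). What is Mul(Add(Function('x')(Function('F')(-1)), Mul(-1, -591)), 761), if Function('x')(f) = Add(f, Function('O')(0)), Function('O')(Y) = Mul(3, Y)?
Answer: 450512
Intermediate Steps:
Function('x')(f) = f (Function('x')(f) = Add(f, Mul(3, 0)) = Add(f, 0) = f)
Mul(Add(Function('x')(Function('F')(-1)), Mul(-1, -591)), 761) = Mul(Add(Pow(-1, 2), Mul(-1, -591)), 761) = Mul(Add(1, 591), 761) = Mul(592, 761) = 450512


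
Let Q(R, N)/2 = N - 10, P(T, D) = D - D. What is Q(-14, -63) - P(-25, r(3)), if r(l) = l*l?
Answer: -146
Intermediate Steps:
r(l) = l²
P(T, D) = 0
Q(R, N) = -20 + 2*N (Q(R, N) = 2*(N - 10) = 2*(-10 + N) = -20 + 2*N)
Q(-14, -63) - P(-25, r(3)) = (-20 + 2*(-63)) - 1*0 = (-20 - 126) + 0 = -146 + 0 = -146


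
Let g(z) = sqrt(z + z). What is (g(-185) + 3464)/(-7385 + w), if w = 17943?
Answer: 1732/5279 + I*sqrt(370)/10558 ≈ 0.32809 + 0.0018219*I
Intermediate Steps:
g(z) = sqrt(2)*sqrt(z) (g(z) = sqrt(2*z) = sqrt(2)*sqrt(z))
(g(-185) + 3464)/(-7385 + w) = (sqrt(2)*sqrt(-185) + 3464)/(-7385 + 17943) = (sqrt(2)*(I*sqrt(185)) + 3464)/10558 = (I*sqrt(370) + 3464)*(1/10558) = (3464 + I*sqrt(370))*(1/10558) = 1732/5279 + I*sqrt(370)/10558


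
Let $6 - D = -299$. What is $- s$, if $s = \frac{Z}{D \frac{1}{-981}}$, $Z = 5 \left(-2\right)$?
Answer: $- \frac{1962}{61} \approx -32.164$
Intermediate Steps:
$D = 305$ ($D = 6 - -299 = 6 + 299 = 305$)
$Z = -10$
$s = \frac{1962}{61}$ ($s = - \frac{10}{305 \frac{1}{-981}} = - \frac{10}{305 \left(- \frac{1}{981}\right)} = - \frac{10}{- \frac{305}{981}} = \left(-10\right) \left(- \frac{981}{305}\right) = \frac{1962}{61} \approx 32.164$)
$- s = \left(-1\right) \frac{1962}{61} = - \frac{1962}{61}$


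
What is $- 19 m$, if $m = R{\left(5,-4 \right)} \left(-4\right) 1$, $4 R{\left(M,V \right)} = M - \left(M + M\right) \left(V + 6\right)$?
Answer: $-285$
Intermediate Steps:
$R{\left(M,V \right)} = \frac{M}{4} - \frac{M \left(6 + V\right)}{2}$ ($R{\left(M,V \right)} = \frac{M - \left(M + M\right) \left(V + 6\right)}{4} = \frac{M - 2 M \left(6 + V\right)}{4} = \frac{M}{4} - \frac{M \left(6 + V\right)}{2}$)
$m = 15$ ($m = \left(- \frac{1}{4}\right) 5 \left(11 + 2 \left(-4\right)\right) \left(-4\right) 1 = \left(- \frac{1}{4}\right) 5 \left(11 - 8\right) \left(-4\right) 1 = \left(- \frac{1}{4}\right) 5 \cdot 3 \left(-4\right) 1 = \left(- \frac{15}{4}\right) \left(-4\right) 1 = 15 \cdot 1 = 15$)
$- 19 m = \left(-19\right) 15 = -285$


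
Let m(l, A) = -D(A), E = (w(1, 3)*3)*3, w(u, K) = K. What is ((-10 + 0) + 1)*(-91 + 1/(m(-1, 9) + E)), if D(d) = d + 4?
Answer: 11457/14 ≈ 818.36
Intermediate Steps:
D(d) = 4 + d
E = 27 (E = (3*3)*3 = 9*3 = 27)
m(l, A) = -4 - A (m(l, A) = -(4 + A) = -4 - A)
((-10 + 0) + 1)*(-91 + 1/(m(-1, 9) + E)) = ((-10 + 0) + 1)*(-91 + 1/((-4 - 1*9) + 27)) = (-10 + 1)*(-91 + 1/((-4 - 9) + 27)) = -9*(-91 + 1/(-13 + 27)) = -9*(-91 + 1/14) = -9*(-1273/14) = 11457/14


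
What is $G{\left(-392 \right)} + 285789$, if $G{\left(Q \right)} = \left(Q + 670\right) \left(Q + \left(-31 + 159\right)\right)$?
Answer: $212397$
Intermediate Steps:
$G{\left(Q \right)} = \left(128 + Q\right) \left(670 + Q\right)$ ($G{\left(Q \right)} = \left(670 + Q\right) \left(Q + 128\right) = \left(670 + Q\right) \left(128 + Q\right) = \left(128 + Q\right) \left(670 + Q\right)$)
$G{\left(-392 \right)} + 285789 = \left(85760 + \left(-392\right)^{2} + 798 \left(-392\right)\right) + 285789 = \left(85760 + 153664 - 312816\right) + 285789 = -73392 + 285789 = 212397$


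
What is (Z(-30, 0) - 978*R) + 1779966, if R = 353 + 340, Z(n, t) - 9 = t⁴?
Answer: 1102221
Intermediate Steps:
Z(n, t) = 9 + t⁴
R = 693
(Z(-30, 0) - 978*R) + 1779966 = ((9 + 0⁴) - 978*693) + 1779966 = ((9 + 0) - 677754) + 1779966 = (9 - 677754) + 1779966 = -677745 + 1779966 = 1102221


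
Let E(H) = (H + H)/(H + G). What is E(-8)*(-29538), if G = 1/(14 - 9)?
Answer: -787680/13 ≈ -60591.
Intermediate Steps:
G = ⅕ (G = 1/5 = ⅕ ≈ 0.20000)
E(H) = 2*H/(⅕ + H) (E(H) = (H + H)/(H + ⅕) = (2*H)/(⅕ + H) = 2*H/(⅕ + H))
E(-8)*(-29538) = (10*(-8)/(1 + 5*(-8)))*(-29538) = (10*(-8)/(1 - 40))*(-29538) = (10*(-8)/(-39))*(-29538) = (10*(-8)*(-1/39))*(-29538) = (80/39)*(-29538) = -787680/13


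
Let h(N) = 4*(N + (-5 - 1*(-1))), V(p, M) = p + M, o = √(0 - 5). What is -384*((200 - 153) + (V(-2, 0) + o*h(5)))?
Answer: -17280 - 1536*I*√5 ≈ -17280.0 - 3434.6*I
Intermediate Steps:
o = I*√5 (o = √(-5) = I*√5 ≈ 2.2361*I)
V(p, M) = M + p
h(N) = -16 + 4*N (h(N) = 4*(N + (-5 + 1)) = 4*(N - 4) = 4*(-4 + N) = -16 + 4*N)
-384*((200 - 153) + (V(-2, 0) + o*h(5))) = -384*((200 - 153) + ((0 - 2) + (I*√5)*(-16 + 4*5))) = -384*(47 + (-2 + (I*√5)*(-16 + 20))) = -384*(47 + (-2 + (I*√5)*4)) = -384*(47 + (-2 + 4*I*√5)) = -384*(45 + 4*I*√5) = -17280 - 1536*I*√5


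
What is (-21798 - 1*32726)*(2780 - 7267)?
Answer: 244649188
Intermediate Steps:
(-21798 - 1*32726)*(2780 - 7267) = (-21798 - 32726)*(-4487) = -54524*(-4487) = 244649188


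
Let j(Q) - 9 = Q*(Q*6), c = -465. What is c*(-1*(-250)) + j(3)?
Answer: -116187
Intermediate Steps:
j(Q) = 9 + 6*Q² (j(Q) = 9 + Q*(Q*6) = 9 + Q*(6*Q) = 9 + 6*Q²)
c*(-1*(-250)) + j(3) = -(-465)*(-250) + (9 + 6*3²) = -465*250 + (9 + 6*9) = -116250 + (9 + 54) = -116250 + 63 = -116187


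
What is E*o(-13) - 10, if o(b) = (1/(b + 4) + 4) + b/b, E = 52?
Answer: 2198/9 ≈ 244.22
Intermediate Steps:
o(b) = 5 + 1/(4 + b) (o(b) = (1/(4 + b) + 4) + 1 = (4 + 1/(4 + b)) + 1 = 5 + 1/(4 + b))
E*o(-13) - 10 = 52*((21 + 5*(-13))/(4 - 13)) - 10 = 52*((21 - 65)/(-9)) - 10 = 52*(-⅑*(-44)) - 10 = 52*(44/9) - 10 = 2288/9 - 10 = 2198/9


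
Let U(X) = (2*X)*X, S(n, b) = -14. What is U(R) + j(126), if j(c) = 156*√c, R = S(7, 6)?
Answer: 392 + 468*√14 ≈ 2143.1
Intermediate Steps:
R = -14
U(X) = 2*X²
U(R) + j(126) = 2*(-14)² + 156*√126 = 2*196 + 156*(3*√14) = 392 + 468*√14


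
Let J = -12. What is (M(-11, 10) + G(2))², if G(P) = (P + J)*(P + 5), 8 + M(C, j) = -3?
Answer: 6561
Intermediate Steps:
M(C, j) = -11 (M(C, j) = -8 - 3 = -11)
G(P) = (-12 + P)*(5 + P) (G(P) = (P - 12)*(P + 5) = (-12 + P)*(5 + P))
(M(-11, 10) + G(2))² = (-11 + (-60 + 2² - 7*2))² = (-11 + (-60 + 4 - 14))² = (-11 - 70)² = (-81)² = 6561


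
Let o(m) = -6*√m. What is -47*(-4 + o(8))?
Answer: 188 + 564*√2 ≈ 985.62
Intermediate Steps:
-47*(-4 + o(8)) = -47*(-4 - 12*√2) = 188 + 564*√2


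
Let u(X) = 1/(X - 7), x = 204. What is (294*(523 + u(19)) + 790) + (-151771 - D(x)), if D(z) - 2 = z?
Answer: 5199/2 ≈ 2599.5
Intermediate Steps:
D(z) = 2 + z
u(X) = 1/(-7 + X)
(294*(523 + u(19)) + 790) + (-151771 - D(x)) = (294*(523 + 1/(-7 + 19)) + 790) + (-151771 - (2 + 204)) = (294*(523 + 1/12) + 790) + (-151771 - 1*206) = (294*(523 + 1/12) + 790) + (-151771 - 206) = (294*(6277/12) + 790) - 151977 = (307573/2 + 790) - 151977 = 309153/2 - 151977 = 5199/2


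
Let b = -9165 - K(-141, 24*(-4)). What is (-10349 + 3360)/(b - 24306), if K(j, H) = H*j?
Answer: 6989/47007 ≈ 0.14868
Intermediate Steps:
b = -22701 (b = -9165 - 24*(-4)*(-141) = -9165 - (-96)*(-141) = -9165 - 1*13536 = -9165 - 13536 = -22701)
(-10349 + 3360)/(b - 24306) = (-10349 + 3360)/(-22701 - 24306) = -6989/(-47007) = -6989*(-1/47007) = 6989/47007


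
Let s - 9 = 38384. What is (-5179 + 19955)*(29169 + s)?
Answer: 998296112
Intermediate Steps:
s = 38393 (s = 9 + 38384 = 38393)
(-5179 + 19955)*(29169 + s) = (-5179 + 19955)*(29169 + 38393) = 14776*67562 = 998296112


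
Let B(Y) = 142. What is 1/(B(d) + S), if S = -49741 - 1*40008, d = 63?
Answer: -1/89607 ≈ -1.1160e-5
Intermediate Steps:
S = -89749 (S = -49741 - 40008 = -89749)
1/(B(d) + S) = 1/(142 - 89749) = 1/(-89607) = -1/89607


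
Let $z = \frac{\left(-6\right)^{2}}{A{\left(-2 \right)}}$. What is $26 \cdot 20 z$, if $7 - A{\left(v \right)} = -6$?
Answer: $1440$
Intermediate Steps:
$A{\left(v \right)} = 13$ ($A{\left(v \right)} = 7 - -6 = 7 + 6 = 13$)
$z = \frac{36}{13}$ ($z = \frac{\left(-6\right)^{2}}{13} = 36 \cdot \frac{1}{13} = \frac{36}{13} \approx 2.7692$)
$26 \cdot 20 z = 26 \cdot 20 \cdot \frac{36}{13} = 520 \cdot \frac{36}{13} = 1440$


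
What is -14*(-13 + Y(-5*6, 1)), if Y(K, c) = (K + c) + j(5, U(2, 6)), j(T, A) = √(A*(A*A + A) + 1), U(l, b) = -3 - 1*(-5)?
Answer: 588 - 14*√13 ≈ 537.52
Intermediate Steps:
U(l, b) = 2 (U(l, b) = -3 + 5 = 2)
j(T, A) = √(1 + A*(A + A²)) (j(T, A) = √(A*(A² + A) + 1) = √(A*(A + A²) + 1) = √(1 + A*(A + A²)))
Y(K, c) = K + c + √13 (Y(K, c) = (K + c) + √(1 + 2² + 2³) = (K + c) + √(1 + 4 + 8) = (K + c) + √13 = K + c + √13)
-14*(-13 + Y(-5*6, 1)) = -14*(-13 + (-5*6 + 1 + √13)) = -14*(-13 + (-30 + 1 + √13)) = -14*(-13 + (-29 + √13)) = -14*(-42 + √13) = 588 - 14*√13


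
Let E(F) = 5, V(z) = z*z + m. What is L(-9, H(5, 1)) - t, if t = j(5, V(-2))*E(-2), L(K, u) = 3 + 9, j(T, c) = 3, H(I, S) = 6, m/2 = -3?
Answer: -3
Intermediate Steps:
m = -6 (m = 2*(-3) = -6)
V(z) = -6 + z² (V(z) = z*z - 6 = z² - 6 = -6 + z²)
L(K, u) = 12
t = 15 (t = 3*5 = 15)
L(-9, H(5, 1)) - t = 12 - 1*15 = 12 - 15 = -3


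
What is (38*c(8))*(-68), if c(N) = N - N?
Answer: 0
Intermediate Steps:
c(N) = 0
(38*c(8))*(-68) = (38*0)*(-68) = 0*(-68) = 0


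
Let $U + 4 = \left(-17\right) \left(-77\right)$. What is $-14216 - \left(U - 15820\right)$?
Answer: $299$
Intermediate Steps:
$U = 1305$ ($U = -4 - -1309 = -4 + 1309 = 1305$)
$-14216 - \left(U - 15820\right) = -14216 - \left(1305 - 15820\right) = -14216 - -14515 = -14216 + 14515 = 299$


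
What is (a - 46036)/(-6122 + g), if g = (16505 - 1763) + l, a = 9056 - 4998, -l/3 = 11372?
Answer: 20989/12748 ≈ 1.6465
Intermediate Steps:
l = -34116 (l = -3*11372 = -34116)
a = 4058
g = -19374 (g = (16505 - 1763) - 34116 = 14742 - 34116 = -19374)
(a - 46036)/(-6122 + g) = (4058 - 46036)/(-6122 - 19374) = -41978/(-25496) = -41978*(-1/25496) = 20989/12748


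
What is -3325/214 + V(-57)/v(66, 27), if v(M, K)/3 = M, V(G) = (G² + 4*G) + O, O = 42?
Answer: -239/3531 ≈ -0.067686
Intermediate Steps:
V(G) = 42 + G² + 4*G (V(G) = (G² + 4*G) + 42 = 42 + G² + 4*G)
v(M, K) = 3*M
-3325/214 + V(-57)/v(66, 27) = -3325/214 + (42 + (-57)² + 4*(-57))/((3*66)) = -3325*1/214 + (42 + 3249 - 228)/198 = -3325/214 + 3063*(1/198) = -3325/214 + 1021/66 = -239/3531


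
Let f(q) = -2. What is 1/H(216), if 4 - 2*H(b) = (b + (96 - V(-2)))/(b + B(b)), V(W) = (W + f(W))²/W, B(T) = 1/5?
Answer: 1081/1362 ≈ 0.79369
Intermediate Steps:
B(T) = ⅕
V(W) = (-2 + W)²/W (V(W) = (W - 2)²/W = (-2 + W)²/W)
H(b) = 2 - (104 + b)/(2*(⅕ + b)) (H(b) = 2 - (b + (96 - (-2 - 2)²/(-2)))/(2*(b + ⅕)) = 2 - (b + (96 - (-1)*(-4)²/2))/(2*(⅕ + b)) = 2 - (b + (96 - (-1)*16/2))/(2*(⅕ + b)) = 2 - (b + (96 - 1*(-8)))/(2*(⅕ + b)) = 2 - (b + (96 + 8))/(2*(⅕ + b)) = 2 - (b + 104)/(2*(⅕ + b)) = 2 - (104 + b)/(2*(⅕ + b)))
1/H(216) = 1/(3*(-172 + 5*216)/(2*(1 + 5*216))) = 1/(3*(-172 + 1080)/(2*(1 + 1080))) = 1/((3/2)*908/1081) = 1/((3/2)*(1/1081)*908) = 1/(1362/1081) = 1081/1362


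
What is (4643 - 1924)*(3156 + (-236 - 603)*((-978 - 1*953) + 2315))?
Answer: -867415380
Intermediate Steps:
(4643 - 1924)*(3156 + (-236 - 603)*((-978 - 1*953) + 2315)) = 2719*(3156 - 839*((-978 - 953) + 2315)) = 2719*(3156 - 839*(-1931 + 2315)) = 2719*(3156 - 839*384) = 2719*(3156 - 322176) = 2719*(-319020) = -867415380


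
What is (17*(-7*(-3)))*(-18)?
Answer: -6426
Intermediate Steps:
(17*(-7*(-3)))*(-18) = (17*21)*(-18) = 357*(-18) = -6426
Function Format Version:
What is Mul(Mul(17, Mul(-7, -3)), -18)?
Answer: -6426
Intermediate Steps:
Mul(Mul(17, Mul(-7, -3)), -18) = Mul(Mul(17, 21), -18) = Mul(357, -18) = -6426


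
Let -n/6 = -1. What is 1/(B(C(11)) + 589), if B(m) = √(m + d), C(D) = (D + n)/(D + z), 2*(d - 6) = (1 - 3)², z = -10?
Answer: 1/594 ≈ 0.0016835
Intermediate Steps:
n = 6 (n = -6*(-1) = 6)
d = 8 (d = 6 + (1 - 3)²/2 = 6 + (½)*(-2)² = 6 + (½)*4 = 6 + 2 = 8)
C(D) = (6 + D)/(-10 + D) (C(D) = (D + 6)/(D - 10) = (6 + D)/(-10 + D))
B(m) = √(8 + m) (B(m) = √(m + 8) = √(8 + m))
1/(B(C(11)) + 589) = 1/(√(8 + (6 + 11)/(-10 + 11)) + 589) = 1/(√(8 + 17/1) + 589) = 1/(√(8 + 1*17) + 589) = 1/(√(8 + 17) + 589) = 1/(√25 + 589) = 1/(5 + 589) = 1/594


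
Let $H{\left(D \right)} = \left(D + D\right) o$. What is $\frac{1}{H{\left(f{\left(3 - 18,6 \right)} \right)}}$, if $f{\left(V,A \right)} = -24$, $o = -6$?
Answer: $\frac{1}{288} \approx 0.0034722$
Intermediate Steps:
$H{\left(D \right)} = - 12 D$ ($H{\left(D \right)} = \left(D + D\right) \left(-6\right) = 2 D \left(-6\right) = - 12 D$)
$\frac{1}{H{\left(f{\left(3 - 18,6 \right)} \right)}} = \frac{1}{\left(-12\right) \left(-24\right)} = \frac{1}{288}$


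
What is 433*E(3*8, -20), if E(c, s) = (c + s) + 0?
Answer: 1732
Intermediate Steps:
E(c, s) = c + s
433*E(3*8, -20) = 433*(3*8 - 20) = 433*(24 - 20) = 433*4 = 1732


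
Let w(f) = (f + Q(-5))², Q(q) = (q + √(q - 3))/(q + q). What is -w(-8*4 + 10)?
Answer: -46217/100 - 43*I*√2/5 ≈ -462.17 - 12.162*I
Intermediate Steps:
Q(q) = (q + √(-3 + q))/(2*q) (Q(q) = (q + √(-3 + q))/((2*q)) = (q + √(-3 + q))*(1/(2*q)) = (q + √(-3 + q))/(2*q))
w(f) = (½ + f - I*√2/5)² (w(f) = (f + (½)*(-5 + √(-3 - 5))/(-5))² = (f + (½)*(-⅕)*(-5 + √(-8)))² = (f + (½)*(-⅕)*(-5 + 2*I*√2))² = (f + (½ - I*√2/5))² = (½ + f - I*√2/5)²)
-w(-8*4 + 10) = -(5 + 10*(-8*4 + 10) - 2*I*√2)²/100 = -(5 + 10*(-32 + 10) - 2*I*√2)²/100 = -(5 + 10*(-22) - 2*I*√2)²/100 = -(5 - 220 - 2*I*√2)²/100 = -(-215 - 2*I*√2)²/100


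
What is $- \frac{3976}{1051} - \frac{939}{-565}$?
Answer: $- \frac{1259551}{593815} \approx -2.1211$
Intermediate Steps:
$- \frac{3976}{1051} - \frac{939}{-565} = \left(-3976\right) \frac{1}{1051} - - \frac{939}{565} = - \frac{3976}{1051} + \frac{939}{565} = - \frac{1259551}{593815}$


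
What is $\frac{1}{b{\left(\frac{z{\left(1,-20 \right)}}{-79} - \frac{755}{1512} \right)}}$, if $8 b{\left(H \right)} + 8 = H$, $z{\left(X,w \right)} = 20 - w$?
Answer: $- \frac{955584}{1075709} \approx -0.88833$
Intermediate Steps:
$b{\left(H \right)} = -1 + \frac{H}{8}$
$\frac{1}{b{\left(\frac{z{\left(1,-20 \right)}}{-79} - \frac{755}{1512} \right)}} = \frac{1}{-1 + \frac{\frac{20 - -20}{-79} - \frac{755}{1512}}{8}} = \frac{1}{-1 + \frac{\left(20 + 20\right) \left(- \frac{1}{79}\right) - \frac{755}{1512}}{8}} = \frac{1}{-1 + \frac{40 \left(- \frac{1}{79}\right) - \frac{755}{1512}}{8}} = \frac{1}{-1 + \frac{- \frac{40}{79} - \frac{755}{1512}}{8}} = \frac{1}{-1 + \frac{1}{8} \left(- \frac{120125}{119448}\right)} = \frac{1}{-1 - \frac{120125}{955584}} = \frac{1}{- \frac{1075709}{955584}} = - \frac{955584}{1075709}$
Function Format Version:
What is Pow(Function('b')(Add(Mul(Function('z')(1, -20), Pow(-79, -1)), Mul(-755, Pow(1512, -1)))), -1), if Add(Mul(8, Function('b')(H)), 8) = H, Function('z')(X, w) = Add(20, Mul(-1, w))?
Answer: Rational(-955584, 1075709) ≈ -0.88833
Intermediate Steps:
Function('b')(H) = Add(-1, Mul(Rational(1, 8), H))
Pow(Function('b')(Add(Mul(Function('z')(1, -20), Pow(-79, -1)), Mul(-755, Pow(1512, -1)))), -1) = Pow(Add(-1, Mul(Rational(1, 8), Add(Mul(Add(20, Mul(-1, -20)), Pow(-79, -1)), Mul(-755, Pow(1512, -1))))), -1) = Pow(Add(-1, Mul(Rational(1, 8), Add(Mul(Add(20, 20), Rational(-1, 79)), Mul(-755, Rational(1, 1512))))), -1) = Pow(Add(-1, Mul(Rational(1, 8), Add(Mul(40, Rational(-1, 79)), Rational(-755, 1512)))), -1) = Pow(Add(-1, Mul(Rational(1, 8), Add(Rational(-40, 79), Rational(-755, 1512)))), -1) = Pow(Add(-1, Mul(Rational(1, 8), Rational(-120125, 119448))), -1) = Pow(Add(-1, Rational(-120125, 955584)), -1) = Pow(Rational(-1075709, 955584), -1) = Rational(-955584, 1075709)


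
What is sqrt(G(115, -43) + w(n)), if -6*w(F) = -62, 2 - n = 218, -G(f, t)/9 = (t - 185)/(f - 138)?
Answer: I*sqrt(375567)/69 ≈ 8.8817*I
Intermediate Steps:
G(f, t) = -9*(-185 + t)/(-138 + f) (G(f, t) = -9*(t - 185)/(f - 138) = -9*(-185 + t)/(-138 + f))
n = -216 (n = 2 - 1*218 = 2 - 218 = -216)
w(F) = 31/3 (w(F) = -1/6*(-62) = 31/3)
sqrt(G(115, -43) + w(n)) = sqrt(9*(185 - 1*(-43))/(-138 + 115) + 31/3) = sqrt(9*(185 + 43)/(-23) + 31/3) = sqrt(9*(-1/23)*228 + 31/3) = sqrt(-2052/23 + 31/3) = sqrt(-5443/69) = I*sqrt(375567)/69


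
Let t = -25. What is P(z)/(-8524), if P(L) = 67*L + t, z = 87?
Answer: -1451/2131 ≈ -0.68090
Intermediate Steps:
P(L) = -25 + 67*L (P(L) = 67*L - 25 = -25 + 67*L)
P(z)/(-8524) = (-25 + 67*87)/(-8524) = (-25 + 5829)*(-1/8524) = 5804*(-1/8524) = -1451/2131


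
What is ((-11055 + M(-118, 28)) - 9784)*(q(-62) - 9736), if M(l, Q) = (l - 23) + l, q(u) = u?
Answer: 206718204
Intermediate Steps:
M(l, Q) = -23 + 2*l (M(l, Q) = (-23 + l) + l = -23 + 2*l)
((-11055 + M(-118, 28)) - 9784)*(q(-62) - 9736) = ((-11055 + (-23 + 2*(-118))) - 9784)*(-62 - 9736) = ((-11055 + (-23 - 236)) - 9784)*(-9798) = ((-11055 - 259) - 9784)*(-9798) = (-11314 - 9784)*(-9798) = -21098*(-9798) = 206718204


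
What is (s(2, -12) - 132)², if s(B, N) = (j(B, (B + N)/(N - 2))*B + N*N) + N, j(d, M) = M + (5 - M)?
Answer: 100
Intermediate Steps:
j(d, M) = 5
s(B, N) = N + N² + 5*B (s(B, N) = (5*B + N*N) + N = (5*B + N²) + N = (N² + 5*B) + N = N + N² + 5*B)
(s(2, -12) - 132)² = ((-12 + (-12)² + 5*2) - 132)² = ((-12 + 144 + 10) - 132)² = (142 - 132)² = 10² = 100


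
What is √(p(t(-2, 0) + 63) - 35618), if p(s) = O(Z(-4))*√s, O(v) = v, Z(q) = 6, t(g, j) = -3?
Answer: √(-35618 + 12*√15) ≈ 188.6*I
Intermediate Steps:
p(s) = 6*√s
√(p(t(-2, 0) + 63) - 35618) = √(6*√(-3 + 63) - 35618) = √(6*√60 - 35618) = √(6*(2*√15) - 35618) = √(12*√15 - 35618) = √(-35618 + 12*√15)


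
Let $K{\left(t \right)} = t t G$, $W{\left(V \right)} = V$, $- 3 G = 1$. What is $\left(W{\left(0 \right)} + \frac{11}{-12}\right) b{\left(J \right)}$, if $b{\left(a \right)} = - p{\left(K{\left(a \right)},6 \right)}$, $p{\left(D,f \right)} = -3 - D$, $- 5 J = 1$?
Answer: $- \frac{616}{225} \approx -2.7378$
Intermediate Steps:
$J = - \frac{1}{5}$ ($J = \left(- \frac{1}{5}\right) 1 = - \frac{1}{5} \approx -0.2$)
$G = - \frac{1}{3}$ ($G = \left(- \frac{1}{3}\right) 1 = - \frac{1}{3} \approx -0.33333$)
$K{\left(t \right)} = - \frac{t^{2}}{3}$ ($K{\left(t \right)} = t t \left(- \frac{1}{3}\right) = t^{2} \left(- \frac{1}{3}\right) = - \frac{t^{2}}{3}$)
$b{\left(a \right)} = 3 - \frac{a^{2}}{3}$ ($b{\left(a \right)} = - (-3 - - \frac{a^{2}}{3}) = - (-3 + \frac{a^{2}}{3}) = 3 - \frac{a^{2}}{3}$)
$\left(W{\left(0 \right)} + \frac{11}{-12}\right) b{\left(J \right)} = \left(0 + \frac{11}{-12}\right) \left(3 - \frac{\left(- \frac{1}{5}\right)^{2}}{3}\right) = \left(0 + 11 \left(- \frac{1}{12}\right)\right) \left(3 - \frac{1}{75}\right) = \left(0 - \frac{11}{12}\right) \left(3 - \frac{1}{75}\right) = \left(- \frac{11}{12}\right) \frac{224}{75} = - \frac{616}{225}$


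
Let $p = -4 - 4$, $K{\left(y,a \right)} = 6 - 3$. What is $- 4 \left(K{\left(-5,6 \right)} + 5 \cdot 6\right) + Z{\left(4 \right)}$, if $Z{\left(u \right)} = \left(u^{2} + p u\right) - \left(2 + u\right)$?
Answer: $-154$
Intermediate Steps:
$K{\left(y,a \right)} = 3$ ($K{\left(y,a \right)} = 6 - 3 = 3$)
$p = -8$
$Z{\left(u \right)} = -2 + u^{2} - 9 u$ ($Z{\left(u \right)} = \left(u^{2} - 8 u\right) - \left(2 + u\right) = -2 + u^{2} - 9 u$)
$- 4 \left(K{\left(-5,6 \right)} + 5 \cdot 6\right) + Z{\left(4 \right)} = - 4 \left(3 + 5 \cdot 6\right) - \left(38 - 16\right) = - 4 \left(3 + 30\right) - 22 = \left(-4\right) 33 - 22 = -132 - 22 = -154$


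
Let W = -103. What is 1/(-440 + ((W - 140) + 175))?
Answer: -1/508 ≈ -0.0019685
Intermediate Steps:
1/(-440 + ((W - 140) + 175)) = 1/(-440 + ((-103 - 140) + 175)) = 1/(-440 + (-243 + 175)) = 1/(-440 - 68) = 1/(-508) = -1/508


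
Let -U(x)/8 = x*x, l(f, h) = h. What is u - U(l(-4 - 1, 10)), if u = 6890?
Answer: 7690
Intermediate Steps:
U(x) = -8*x² (U(x) = -8*x*x = -8*x²)
u - U(l(-4 - 1, 10)) = 6890 - (-8)*10² = 6890 - (-8)*100 = 6890 - 1*(-800) = 6890 + 800 = 7690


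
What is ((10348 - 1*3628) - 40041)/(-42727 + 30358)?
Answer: 11107/4123 ≈ 2.6939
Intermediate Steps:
((10348 - 1*3628) - 40041)/(-42727 + 30358) = ((10348 - 3628) - 40041)/(-12369) = (6720 - 40041)*(-1/12369) = -33321*(-1/12369) = 11107/4123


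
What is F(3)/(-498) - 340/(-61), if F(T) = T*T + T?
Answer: 28098/5063 ≈ 5.5497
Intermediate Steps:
F(T) = T + T² (F(T) = T² + T = T + T²)
F(3)/(-498) - 340/(-61) = (3*(1 + 3))/(-498) - 340/(-61) = (3*4)*(-1/498) - 340*(-1/61) = 12*(-1/498) + 340/61 = -2/83 + 340/61 = 28098/5063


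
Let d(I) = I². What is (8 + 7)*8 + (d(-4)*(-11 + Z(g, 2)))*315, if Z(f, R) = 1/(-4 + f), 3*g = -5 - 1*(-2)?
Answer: -56328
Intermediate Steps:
g = -1 (g = (-5 - 1*(-2))/3 = (-5 + 2)/3 = (⅓)*(-3) = -1)
(8 + 7)*8 + (d(-4)*(-11 + Z(g, 2)))*315 = (8 + 7)*8 + ((-4)²*(-11 + 1/(-4 - 1)))*315 = 15*8 + (16*(-11 + 1/(-5)))*315 = 120 + (16*(-11 - ⅕))*315 = 120 + (16*(-56/5))*315 = 120 - 896/5*315 = 120 - 56448 = -56328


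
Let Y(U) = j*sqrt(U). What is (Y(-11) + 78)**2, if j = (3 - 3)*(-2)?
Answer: 6084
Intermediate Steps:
j = 0 (j = 0*(-2) = 0)
Y(U) = 0 (Y(U) = 0*sqrt(U) = 0)
(Y(-11) + 78)**2 = (0 + 78)**2 = 78**2 = 6084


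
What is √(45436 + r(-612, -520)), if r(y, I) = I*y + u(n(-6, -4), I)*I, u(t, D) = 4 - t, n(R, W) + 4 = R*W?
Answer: 2*√92999 ≈ 609.92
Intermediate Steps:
n(R, W) = -4 + R*W
r(y, I) = -16*I + I*y (r(y, I) = I*y + (4 - (-4 - 6*(-4)))*I = I*y + (4 - (-4 + 24))*I = I*y + (4 - 1*20)*I = I*y + (4 - 20)*I = I*y - 16*I = -16*I + I*y)
√(45436 + r(-612, -520)) = √(45436 - 520*(-16 - 612)) = √(45436 - 520*(-628)) = √(45436 + 326560) = √371996 = 2*√92999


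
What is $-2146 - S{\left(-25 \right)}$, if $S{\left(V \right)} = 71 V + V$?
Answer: $-346$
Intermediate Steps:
$S{\left(V \right)} = 72 V$
$-2146 - S{\left(-25 \right)} = -2146 - 72 \left(-25\right) = -2146 - -1800 = -2146 + 1800 = -346$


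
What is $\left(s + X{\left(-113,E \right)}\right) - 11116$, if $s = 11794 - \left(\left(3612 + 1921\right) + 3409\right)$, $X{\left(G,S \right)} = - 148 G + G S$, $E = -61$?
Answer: $15353$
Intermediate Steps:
$s = 2852$ ($s = 11794 - \left(5533 + 3409\right) = 11794 - 8942 = 2852$)
$\left(s + X{\left(-113,E \right)}\right) - 11116 = \left(2852 - 113 \left(-148 - 61\right)\right) - 11116 = \left(2852 - -23617\right) - 11116 = \left(2852 + 23617\right) - 11116 = 26469 - 11116 = 15353$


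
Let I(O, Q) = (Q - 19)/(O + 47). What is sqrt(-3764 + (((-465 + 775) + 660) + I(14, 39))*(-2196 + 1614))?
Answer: 2*I*sqrt(528842306)/61 ≈ 753.99*I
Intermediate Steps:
I(O, Q) = (-19 + Q)/(47 + O)
sqrt(-3764 + (((-465 + 775) + 660) + I(14, 39))*(-2196 + 1614)) = sqrt(-3764 + (((-465 + 775) + 660) + (-19 + 39)/(47 + 14))*(-2196 + 1614)) = sqrt(-3764 + ((310 + 660) + 20/61)*(-582)) = sqrt(-3764 + (970 + (1/61)*20)*(-582)) = sqrt(-3764 + (970 + 20/61)*(-582)) = sqrt(-3764 + (59190/61)*(-582)) = sqrt(-3764 - 34448580/61) = sqrt(-34678184/61) = 2*I*sqrt(528842306)/61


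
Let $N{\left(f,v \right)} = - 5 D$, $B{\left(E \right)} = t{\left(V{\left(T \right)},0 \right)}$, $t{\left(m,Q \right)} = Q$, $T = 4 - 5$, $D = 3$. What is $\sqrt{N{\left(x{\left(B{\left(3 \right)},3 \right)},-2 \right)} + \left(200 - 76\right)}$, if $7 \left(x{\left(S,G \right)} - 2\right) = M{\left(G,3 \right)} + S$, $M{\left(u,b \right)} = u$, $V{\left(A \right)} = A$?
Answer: $\sqrt{109} \approx 10.44$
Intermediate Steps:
$T = -1$ ($T = 4 - 5 = -1$)
$B{\left(E \right)} = 0$
$x{\left(S,G \right)} = 2 + \frac{G}{7} + \frac{S}{7}$ ($x{\left(S,G \right)} = 2 + \frac{G + S}{7} = 2 + \left(\frac{G}{7} + \frac{S}{7}\right) = 2 + \frac{G}{7} + \frac{S}{7}$)
$N{\left(f,v \right)} = -15$ ($N{\left(f,v \right)} = \left(-5\right) 3 = -15$)
$\sqrt{N{\left(x{\left(B{\left(3 \right)},3 \right)},-2 \right)} + \left(200 - 76\right)} = \sqrt{-15 + \left(200 - 76\right)} = \sqrt{-15 + 124} = \sqrt{109}$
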